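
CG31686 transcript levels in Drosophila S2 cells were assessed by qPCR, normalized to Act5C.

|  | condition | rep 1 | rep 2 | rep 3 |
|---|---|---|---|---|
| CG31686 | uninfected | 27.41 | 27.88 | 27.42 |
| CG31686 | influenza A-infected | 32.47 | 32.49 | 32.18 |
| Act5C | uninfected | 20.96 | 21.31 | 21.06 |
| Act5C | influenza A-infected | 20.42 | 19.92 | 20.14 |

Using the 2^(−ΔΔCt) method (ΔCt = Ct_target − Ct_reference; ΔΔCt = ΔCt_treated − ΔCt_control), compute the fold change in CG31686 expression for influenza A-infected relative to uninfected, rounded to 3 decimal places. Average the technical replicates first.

Mean Ct: CG31686 uninfected 27.570; CG31686 influenza A-infected 32.380; Act5C uninfected 21.110; Act5C influenza A-infected 20.160
ΔCt(uninfected) = 27.570 − 21.110 = 6.460
ΔCt(influenza A-infected) = 32.380 − 20.160 = 12.220
ΔΔCt = 12.220 − 6.460 = 5.760
Fold change = 2^(−5.760) = 0.0185

0.018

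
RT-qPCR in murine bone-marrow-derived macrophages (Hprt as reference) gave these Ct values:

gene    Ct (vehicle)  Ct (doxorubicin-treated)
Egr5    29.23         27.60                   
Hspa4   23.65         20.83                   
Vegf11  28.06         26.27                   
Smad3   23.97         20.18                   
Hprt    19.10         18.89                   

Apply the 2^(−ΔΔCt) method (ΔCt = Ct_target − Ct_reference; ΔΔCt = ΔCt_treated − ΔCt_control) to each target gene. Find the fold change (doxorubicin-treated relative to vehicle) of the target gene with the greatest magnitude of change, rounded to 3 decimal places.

Egr5: ΔΔCt = (27.60−18.89) − (29.23−19.10) = 8.71 − 10.13 = -1.42; fold change = 2^1.42 = 2.676
Hspa4: ΔΔCt = (20.83−18.89) − (23.65−19.10) = 1.94 − 4.55 = -2.61; fold change = 2^2.61 = 6.105
Vegf11: ΔΔCt = (26.27−18.89) − (28.06−19.10) = 7.38 − 8.96 = -1.58; fold change = 2^1.58 = 2.990
Smad3: ΔΔCt = (20.18−18.89) − (23.97−19.10) = 1.29 − 4.87 = -3.58; fold change = 2^3.58 = 11.959
Smad3 has the largest |ΔΔCt| = 3.58.

11.959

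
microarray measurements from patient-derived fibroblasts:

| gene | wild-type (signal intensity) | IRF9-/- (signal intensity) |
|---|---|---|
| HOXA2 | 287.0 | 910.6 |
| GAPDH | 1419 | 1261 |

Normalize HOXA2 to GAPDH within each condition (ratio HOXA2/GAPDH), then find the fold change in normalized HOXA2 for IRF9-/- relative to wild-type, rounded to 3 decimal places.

HOXA2/GAPDH (wild-type) = 287.0 / 1419 = 0.20226
HOXA2/GAPDH (IRF9-/-) = 910.6 / 1261 = 0.72213
Fold change = 0.72213 / 0.20226 = 3.5704

3.570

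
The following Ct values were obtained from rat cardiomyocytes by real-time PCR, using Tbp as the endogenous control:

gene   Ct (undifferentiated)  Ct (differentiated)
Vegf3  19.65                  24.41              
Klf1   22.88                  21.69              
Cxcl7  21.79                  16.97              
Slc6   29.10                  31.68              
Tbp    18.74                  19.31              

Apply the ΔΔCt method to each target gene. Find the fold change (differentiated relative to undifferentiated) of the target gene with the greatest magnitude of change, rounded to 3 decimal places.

Vegf3: ΔΔCt = (24.41−19.31) − (19.65−18.74) = 5.10 − 0.91 = 4.19; fold change = 2^-4.19 = 0.055
Klf1: ΔΔCt = (21.69−19.31) − (22.88−18.74) = 2.38 − 4.14 = -1.76; fold change = 2^1.76 = 3.387
Cxcl7: ΔΔCt = (16.97−19.31) − (21.79−18.74) = -2.34 − 3.05 = -5.39; fold change = 2^5.39 = 41.933
Slc6: ΔΔCt = (31.68−19.31) − (29.10−18.74) = 12.37 − 10.36 = 2.01; fold change = 2^-2.01 = 0.248
Cxcl7 has the largest |ΔΔCt| = 5.39.

41.933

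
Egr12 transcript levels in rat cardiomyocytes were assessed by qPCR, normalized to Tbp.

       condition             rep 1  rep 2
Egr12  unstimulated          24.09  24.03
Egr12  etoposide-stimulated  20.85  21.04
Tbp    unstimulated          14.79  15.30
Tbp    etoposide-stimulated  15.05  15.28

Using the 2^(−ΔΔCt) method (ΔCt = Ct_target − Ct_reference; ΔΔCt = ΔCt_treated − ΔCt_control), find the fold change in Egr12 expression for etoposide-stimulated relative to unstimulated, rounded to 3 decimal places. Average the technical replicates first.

9.415

Mean Ct: Egr12 unstimulated 24.060; Egr12 etoposide-stimulated 20.945; Tbp unstimulated 15.045; Tbp etoposide-stimulated 15.165
ΔCt(unstimulated) = 24.060 − 15.045 = 9.015
ΔCt(etoposide-stimulated) = 20.945 − 15.165 = 5.780
ΔΔCt = 5.780 − 9.015 = -3.235
Fold change = 2^(−(-3.235)) = 2^3.235 = 9.4153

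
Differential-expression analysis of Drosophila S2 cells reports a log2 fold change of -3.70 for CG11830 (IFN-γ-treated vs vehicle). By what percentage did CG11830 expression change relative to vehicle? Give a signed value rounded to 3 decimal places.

Fold change = 2^(-3.70) = 0.0769
Percent change = (FC − 1) × 100% = (0.0769 − 1) × 100 = -92.305%

-92.305%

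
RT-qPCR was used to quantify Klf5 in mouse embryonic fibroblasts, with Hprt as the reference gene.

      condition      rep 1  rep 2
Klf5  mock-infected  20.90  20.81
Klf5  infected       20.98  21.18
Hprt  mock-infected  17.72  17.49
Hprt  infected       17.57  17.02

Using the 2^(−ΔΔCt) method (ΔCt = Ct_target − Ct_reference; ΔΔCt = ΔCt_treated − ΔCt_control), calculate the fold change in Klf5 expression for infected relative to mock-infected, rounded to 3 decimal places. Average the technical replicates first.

Mean Ct: Klf5 mock-infected 20.855; Klf5 infected 21.080; Hprt mock-infected 17.605; Hprt infected 17.295
ΔCt(mock-infected) = 20.855 − 17.605 = 3.250
ΔCt(infected) = 21.080 − 17.295 = 3.785
ΔΔCt = 3.785 − 3.250 = 0.535
Fold change = 2^(−0.535) = 0.6902

0.690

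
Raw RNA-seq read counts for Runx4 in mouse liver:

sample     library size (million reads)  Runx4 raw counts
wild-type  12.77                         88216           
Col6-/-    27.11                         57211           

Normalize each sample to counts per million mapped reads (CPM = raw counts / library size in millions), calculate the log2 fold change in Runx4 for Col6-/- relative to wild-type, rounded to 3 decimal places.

CPM(wild-type) = 88216 / 12.77 = 6908.0658
CPM(Col6-/-) = 57211 / 27.11 = 2110.3283
Fold change = 2110.3283 / 6908.0658 = 0.30549
log2(0.30549) = -1.7108

-1.711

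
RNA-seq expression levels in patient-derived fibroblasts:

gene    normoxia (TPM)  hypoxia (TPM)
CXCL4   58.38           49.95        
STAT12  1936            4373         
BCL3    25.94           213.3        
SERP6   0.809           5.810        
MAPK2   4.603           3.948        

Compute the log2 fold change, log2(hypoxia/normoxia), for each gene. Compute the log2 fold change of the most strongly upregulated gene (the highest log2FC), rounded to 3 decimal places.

3.040

log2(49.95/58.38) = -0.225  (CXCL4)
log2(4373/1936) = 1.176  (STAT12)
log2(213.3/25.94) = 3.040  (BCL3)
log2(5.810/0.809) = 2.844  (SERP6)
log2(3.948/4.603) = -0.221  (MAPK2)
BCL3 is most strongly upregulated.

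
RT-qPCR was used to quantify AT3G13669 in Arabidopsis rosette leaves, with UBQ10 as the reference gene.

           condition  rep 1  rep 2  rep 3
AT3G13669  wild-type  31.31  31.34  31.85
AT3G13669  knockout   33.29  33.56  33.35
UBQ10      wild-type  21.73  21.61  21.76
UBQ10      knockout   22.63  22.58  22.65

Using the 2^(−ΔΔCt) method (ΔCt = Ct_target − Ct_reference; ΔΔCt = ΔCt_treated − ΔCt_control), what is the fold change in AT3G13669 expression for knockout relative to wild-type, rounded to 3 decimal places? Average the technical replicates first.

0.507

Mean Ct: AT3G13669 wild-type 31.500; AT3G13669 knockout 33.400; UBQ10 wild-type 21.700; UBQ10 knockout 22.620
ΔCt(wild-type) = 31.500 − 21.700 = 9.800
ΔCt(knockout) = 33.400 − 22.620 = 10.780
ΔΔCt = 10.780 − 9.800 = 0.980
Fold change = 2^(−0.980) = 0.5070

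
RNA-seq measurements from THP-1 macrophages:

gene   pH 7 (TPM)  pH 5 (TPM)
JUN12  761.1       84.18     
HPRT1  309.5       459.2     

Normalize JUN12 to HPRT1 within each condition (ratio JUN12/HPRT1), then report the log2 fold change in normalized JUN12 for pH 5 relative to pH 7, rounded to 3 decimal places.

-3.746

JUN12/HPRT1 (pH 7) = 761.1 / 309.5 = 2.4591
JUN12/HPRT1 (pH 5) = 84.18 / 459.2 = 0.18332
Fold change = 0.18332 / 2.4591 = 0.0745
log2(0.0745) = -3.7457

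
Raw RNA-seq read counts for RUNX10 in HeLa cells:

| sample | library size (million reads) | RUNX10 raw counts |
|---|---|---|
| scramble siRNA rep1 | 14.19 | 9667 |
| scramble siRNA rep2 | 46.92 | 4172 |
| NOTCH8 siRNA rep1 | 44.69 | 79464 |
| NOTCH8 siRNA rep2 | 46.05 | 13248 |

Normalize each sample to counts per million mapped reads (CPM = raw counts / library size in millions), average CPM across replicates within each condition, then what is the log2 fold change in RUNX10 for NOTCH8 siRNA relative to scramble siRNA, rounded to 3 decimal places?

CPM(scramble siRNA rep1) = 9667 / 14.19 = 681.2544
CPM(scramble siRNA rep2) = 4172 / 46.92 = 88.9173
CPM(NOTCH8 siRNA rep1) = 79464 / 44.69 = 1778.1159
CPM(NOTCH8 siRNA rep2) = 13248 / 46.05 = 287.6873
mean CPM(scramble siRNA) = 385.0859; mean CPM(NOTCH8 siRNA) = 1032.9016
Fold change = 1032.9016 / 385.0859 = 2.68226
log2(2.68226) = 1.4235

1.423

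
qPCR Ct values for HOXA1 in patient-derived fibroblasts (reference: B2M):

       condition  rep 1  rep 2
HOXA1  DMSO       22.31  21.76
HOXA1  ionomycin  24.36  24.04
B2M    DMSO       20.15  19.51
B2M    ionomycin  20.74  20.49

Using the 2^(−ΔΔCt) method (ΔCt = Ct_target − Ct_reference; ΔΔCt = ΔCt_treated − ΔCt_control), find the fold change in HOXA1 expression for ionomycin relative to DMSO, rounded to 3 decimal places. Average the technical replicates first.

0.384

Mean Ct: HOXA1 DMSO 22.035; HOXA1 ionomycin 24.200; B2M DMSO 19.830; B2M ionomycin 20.615
ΔCt(DMSO) = 22.035 − 19.830 = 2.205
ΔCt(ionomycin) = 24.200 − 20.615 = 3.585
ΔΔCt = 3.585 − 2.205 = 1.380
Fold change = 2^(−1.380) = 0.3842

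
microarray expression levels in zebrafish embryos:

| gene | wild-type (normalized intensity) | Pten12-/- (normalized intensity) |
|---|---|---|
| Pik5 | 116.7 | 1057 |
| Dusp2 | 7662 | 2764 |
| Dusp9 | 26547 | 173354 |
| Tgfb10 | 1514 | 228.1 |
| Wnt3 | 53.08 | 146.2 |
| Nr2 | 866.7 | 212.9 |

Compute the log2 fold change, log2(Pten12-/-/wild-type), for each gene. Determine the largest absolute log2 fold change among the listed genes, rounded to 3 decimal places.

3.179

log2(1057/116.7) = 3.179  (Pik5)
log2(2764/7662) = -1.471  (Dusp2)
log2(173354/26547) = 2.707  (Dusp9)
log2(228.1/1514) = -2.731  (Tgfb10)
log2(146.2/53.08) = 1.462  (Wnt3)
log2(212.9/866.7) = -2.025  (Nr2)
The largest magnitude belongs to Pik5.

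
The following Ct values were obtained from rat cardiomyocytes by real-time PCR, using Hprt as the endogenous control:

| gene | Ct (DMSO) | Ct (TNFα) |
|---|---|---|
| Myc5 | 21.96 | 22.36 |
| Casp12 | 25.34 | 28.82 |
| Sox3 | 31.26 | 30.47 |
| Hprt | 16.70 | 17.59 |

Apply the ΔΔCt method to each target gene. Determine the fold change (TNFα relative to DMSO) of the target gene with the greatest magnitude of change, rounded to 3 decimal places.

0.166

Myc5: ΔΔCt = (22.36−17.59) − (21.96−16.70) = 4.77 − 5.26 = -0.49; fold change = 2^0.49 = 1.404
Casp12: ΔΔCt = (28.82−17.59) − (25.34−16.70) = 11.23 − 8.64 = 2.59; fold change = 2^-2.59 = 0.166
Sox3: ΔΔCt = (30.47−17.59) − (31.26−16.70) = 12.88 − 14.56 = -1.68; fold change = 2^1.68 = 3.204
Casp12 has the largest |ΔΔCt| = 2.59.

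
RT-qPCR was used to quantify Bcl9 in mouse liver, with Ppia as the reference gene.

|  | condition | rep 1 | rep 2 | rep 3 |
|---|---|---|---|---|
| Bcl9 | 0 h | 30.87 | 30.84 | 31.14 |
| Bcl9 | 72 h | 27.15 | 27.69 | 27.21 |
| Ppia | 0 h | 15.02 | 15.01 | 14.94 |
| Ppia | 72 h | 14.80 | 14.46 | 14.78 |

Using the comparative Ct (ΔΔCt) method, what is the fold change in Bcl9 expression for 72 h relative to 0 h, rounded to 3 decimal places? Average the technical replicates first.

9.781

Mean Ct: Bcl9 0 h 30.950; Bcl9 72 h 27.350; Ppia 0 h 14.990; Ppia 72 h 14.680
ΔCt(0 h) = 30.950 − 14.990 = 15.960
ΔCt(72 h) = 27.350 − 14.680 = 12.670
ΔΔCt = 12.670 − 15.960 = -3.290
Fold change = 2^(−(-3.290)) = 2^3.290 = 9.7811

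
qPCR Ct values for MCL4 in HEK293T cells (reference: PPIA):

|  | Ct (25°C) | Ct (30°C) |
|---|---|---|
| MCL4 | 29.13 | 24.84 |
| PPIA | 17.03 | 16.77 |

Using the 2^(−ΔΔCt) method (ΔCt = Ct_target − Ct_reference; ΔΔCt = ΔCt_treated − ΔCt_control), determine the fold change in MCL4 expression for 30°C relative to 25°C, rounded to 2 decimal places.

16.34

ΔCt(25°C) = 29.130 − 17.030 = 12.100
ΔCt(30°C) = 24.840 − 16.770 = 8.070
ΔΔCt = 8.070 − 12.100 = -4.030
Fold change = 2^(−(-4.030)) = 2^4.030 = 16.336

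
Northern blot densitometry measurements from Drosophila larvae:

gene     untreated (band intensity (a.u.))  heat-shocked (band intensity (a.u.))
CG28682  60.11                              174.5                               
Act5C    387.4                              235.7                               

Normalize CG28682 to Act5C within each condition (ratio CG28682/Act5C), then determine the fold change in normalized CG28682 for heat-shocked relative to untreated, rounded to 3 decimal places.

4.771

CG28682/Act5C (untreated) = 60.11 / 387.4 = 0.15516
CG28682/Act5C (heat-shocked) = 174.5 / 235.7 = 0.74035
Fold change = 0.74035 / 0.15516 = 4.7714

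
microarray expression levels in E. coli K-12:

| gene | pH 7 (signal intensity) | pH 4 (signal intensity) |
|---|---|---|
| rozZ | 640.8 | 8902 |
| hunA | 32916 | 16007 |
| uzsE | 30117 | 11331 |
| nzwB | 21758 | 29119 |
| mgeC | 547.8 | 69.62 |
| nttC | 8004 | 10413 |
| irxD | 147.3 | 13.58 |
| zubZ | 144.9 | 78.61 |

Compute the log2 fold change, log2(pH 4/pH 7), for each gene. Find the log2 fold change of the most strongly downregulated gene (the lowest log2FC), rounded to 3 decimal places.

log2(8902/640.8) = 3.796  (rozZ)
log2(16007/32916) = -1.040  (hunA)
log2(11331/30117) = -1.410  (uzsE)
log2(29119/21758) = 0.420  (nzwB)
log2(69.62/547.8) = -2.976  (mgeC)
log2(10413/8004) = 0.380  (nttC)
log2(13.58/147.3) = -3.439  (irxD)
log2(78.61/144.9) = -0.882  (zubZ)
irxD is most strongly downregulated.

-3.439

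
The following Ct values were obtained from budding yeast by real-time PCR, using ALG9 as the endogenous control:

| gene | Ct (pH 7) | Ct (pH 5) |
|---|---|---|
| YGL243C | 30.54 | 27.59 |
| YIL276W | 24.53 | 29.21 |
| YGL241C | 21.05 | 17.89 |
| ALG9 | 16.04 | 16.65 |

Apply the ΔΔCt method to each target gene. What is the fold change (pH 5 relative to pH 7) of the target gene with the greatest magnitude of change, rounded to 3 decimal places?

YGL243C: ΔΔCt = (27.59−16.65) − (30.54−16.04) = 10.94 − 14.50 = -3.56; fold change = 2^3.56 = 11.794
YIL276W: ΔΔCt = (29.21−16.65) − (24.53−16.04) = 12.56 − 8.49 = 4.07; fold change = 2^-4.07 = 0.060
YGL241C: ΔΔCt = (17.89−16.65) − (21.05−16.04) = 1.24 − 5.01 = -3.77; fold change = 2^3.77 = 13.642
YIL276W has the largest |ΔΔCt| = 4.07.

0.060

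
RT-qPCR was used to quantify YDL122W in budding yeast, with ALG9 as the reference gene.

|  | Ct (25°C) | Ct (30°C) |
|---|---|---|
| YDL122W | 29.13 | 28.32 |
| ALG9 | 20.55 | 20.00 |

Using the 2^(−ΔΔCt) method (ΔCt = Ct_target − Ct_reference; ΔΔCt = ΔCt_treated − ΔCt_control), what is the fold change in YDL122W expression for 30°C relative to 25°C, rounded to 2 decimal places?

1.20

ΔCt(25°C) = 29.130 − 20.550 = 8.580
ΔCt(30°C) = 28.320 − 20.000 = 8.320
ΔΔCt = 8.320 − 8.580 = -0.260
Fold change = 2^(−(-0.260)) = 2^0.260 = 1.197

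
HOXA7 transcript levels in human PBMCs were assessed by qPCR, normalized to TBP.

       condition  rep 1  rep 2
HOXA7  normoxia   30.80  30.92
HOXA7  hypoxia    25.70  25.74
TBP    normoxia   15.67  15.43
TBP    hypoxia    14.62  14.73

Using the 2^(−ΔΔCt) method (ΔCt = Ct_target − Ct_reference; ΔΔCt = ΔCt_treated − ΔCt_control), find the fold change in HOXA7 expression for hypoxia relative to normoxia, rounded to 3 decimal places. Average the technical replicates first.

Mean Ct: HOXA7 normoxia 30.860; HOXA7 hypoxia 25.720; TBP normoxia 15.550; TBP hypoxia 14.675
ΔCt(normoxia) = 30.860 − 15.550 = 15.310
ΔCt(hypoxia) = 25.720 − 14.675 = 11.045
ΔΔCt = 11.045 − 15.310 = -4.265
Fold change = 2^(−(-4.265)) = 2^4.265 = 19.2262

19.226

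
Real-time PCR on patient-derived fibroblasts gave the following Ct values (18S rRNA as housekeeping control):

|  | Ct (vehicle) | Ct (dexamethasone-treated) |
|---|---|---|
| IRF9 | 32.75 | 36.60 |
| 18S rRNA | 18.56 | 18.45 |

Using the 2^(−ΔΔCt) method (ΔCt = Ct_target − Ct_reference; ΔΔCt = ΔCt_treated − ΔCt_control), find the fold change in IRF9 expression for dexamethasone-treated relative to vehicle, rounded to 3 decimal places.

ΔCt(vehicle) = 32.750 − 18.560 = 14.190
ΔCt(dexamethasone-treated) = 36.600 − 18.450 = 18.150
ΔΔCt = 18.150 − 14.190 = 3.960
Fold change = 2^(−3.960) = 0.0643

0.064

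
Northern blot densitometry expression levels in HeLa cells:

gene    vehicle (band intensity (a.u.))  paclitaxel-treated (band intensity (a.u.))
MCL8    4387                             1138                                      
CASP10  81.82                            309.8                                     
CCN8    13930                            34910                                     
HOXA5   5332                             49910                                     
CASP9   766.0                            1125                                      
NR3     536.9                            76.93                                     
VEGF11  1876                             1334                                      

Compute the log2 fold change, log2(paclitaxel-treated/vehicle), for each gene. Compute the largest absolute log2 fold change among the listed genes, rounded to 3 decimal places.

3.227

log2(1138/4387) = -1.947  (MCL8)
log2(309.8/81.82) = 1.921  (CASP10)
log2(34910/13930) = 1.325  (CCN8)
log2(49910/5332) = 3.227  (HOXA5)
log2(1125/766.0) = 0.555  (CASP9)
log2(76.93/536.9) = -2.803  (NR3)
log2(1334/1876) = -0.492  (VEGF11)
The largest magnitude belongs to HOXA5.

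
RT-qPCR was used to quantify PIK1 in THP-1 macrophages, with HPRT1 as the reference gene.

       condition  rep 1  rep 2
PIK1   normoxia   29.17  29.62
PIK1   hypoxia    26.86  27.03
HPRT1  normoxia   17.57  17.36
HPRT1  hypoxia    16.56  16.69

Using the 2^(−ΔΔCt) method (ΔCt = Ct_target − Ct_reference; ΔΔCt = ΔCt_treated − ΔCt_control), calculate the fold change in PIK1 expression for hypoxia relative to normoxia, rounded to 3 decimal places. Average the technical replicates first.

Mean Ct: PIK1 normoxia 29.395; PIK1 hypoxia 26.945; HPRT1 normoxia 17.465; HPRT1 hypoxia 16.625
ΔCt(normoxia) = 29.395 − 17.465 = 11.930
ΔCt(hypoxia) = 26.945 − 16.625 = 10.320
ΔΔCt = 10.320 − 11.930 = -1.610
Fold change = 2^(−(-1.610)) = 2^1.610 = 3.0525

3.053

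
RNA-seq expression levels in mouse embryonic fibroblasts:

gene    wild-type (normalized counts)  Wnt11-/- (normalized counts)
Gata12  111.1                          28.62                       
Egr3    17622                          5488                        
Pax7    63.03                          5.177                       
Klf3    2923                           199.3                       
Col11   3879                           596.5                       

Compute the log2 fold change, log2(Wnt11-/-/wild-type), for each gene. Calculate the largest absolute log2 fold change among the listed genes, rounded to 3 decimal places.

log2(28.62/111.1) = -1.957  (Gata12)
log2(5488/17622) = -1.683  (Egr3)
log2(5.177/63.03) = -3.606  (Pax7)
log2(199.3/2923) = -3.874  (Klf3)
log2(596.5/3879) = -2.701  (Col11)
The largest magnitude belongs to Klf3.

3.874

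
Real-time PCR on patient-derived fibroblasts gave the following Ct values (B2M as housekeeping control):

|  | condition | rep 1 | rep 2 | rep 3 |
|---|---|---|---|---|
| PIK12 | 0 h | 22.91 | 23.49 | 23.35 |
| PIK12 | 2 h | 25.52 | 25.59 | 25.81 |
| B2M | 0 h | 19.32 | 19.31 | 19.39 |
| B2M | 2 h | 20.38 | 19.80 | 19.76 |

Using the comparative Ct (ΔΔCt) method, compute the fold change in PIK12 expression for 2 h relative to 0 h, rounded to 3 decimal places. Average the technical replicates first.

Mean Ct: PIK12 0 h 23.250; PIK12 2 h 25.640; B2M 0 h 19.340; B2M 2 h 19.980
ΔCt(0 h) = 23.250 − 19.340 = 3.910
ΔCt(2 h) = 25.640 − 19.980 = 5.660
ΔΔCt = 5.660 − 3.910 = 1.750
Fold change = 2^(−1.750) = 0.2973

0.297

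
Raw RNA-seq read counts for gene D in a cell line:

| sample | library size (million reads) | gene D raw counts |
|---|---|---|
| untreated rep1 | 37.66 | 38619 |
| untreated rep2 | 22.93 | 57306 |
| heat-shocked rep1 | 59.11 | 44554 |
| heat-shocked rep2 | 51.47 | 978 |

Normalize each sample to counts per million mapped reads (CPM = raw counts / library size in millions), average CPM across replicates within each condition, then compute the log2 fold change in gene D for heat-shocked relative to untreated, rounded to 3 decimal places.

CPM(untreated rep1) = 38619 / 37.66 = 1025.4647
CPM(untreated rep2) = 57306 / 22.93 = 2499.1714
CPM(heat-shocked rep1) = 44554 / 59.11 = 753.7473
CPM(heat-shocked rep2) = 978 / 51.47 = 19.0014
mean CPM(untreated) = 1762.3180; mean CPM(heat-shocked) = 386.3743
Fold change = 386.3743 / 1762.3180 = 0.21924
log2(0.21924) = -2.1894

-2.189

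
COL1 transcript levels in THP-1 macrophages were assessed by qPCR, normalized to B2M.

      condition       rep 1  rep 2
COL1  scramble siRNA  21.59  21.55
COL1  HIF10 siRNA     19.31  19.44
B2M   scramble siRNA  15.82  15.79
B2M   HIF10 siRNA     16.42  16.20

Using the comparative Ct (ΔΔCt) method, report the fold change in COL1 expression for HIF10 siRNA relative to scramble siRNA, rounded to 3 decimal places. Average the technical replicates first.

6.498

Mean Ct: COL1 scramble siRNA 21.570; COL1 HIF10 siRNA 19.375; B2M scramble siRNA 15.805; B2M HIF10 siRNA 16.310
ΔCt(scramble siRNA) = 21.570 − 15.805 = 5.765
ΔCt(HIF10 siRNA) = 19.375 − 16.310 = 3.065
ΔΔCt = 3.065 − 5.765 = -2.700
Fold change = 2^(−(-2.700)) = 2^2.700 = 6.4980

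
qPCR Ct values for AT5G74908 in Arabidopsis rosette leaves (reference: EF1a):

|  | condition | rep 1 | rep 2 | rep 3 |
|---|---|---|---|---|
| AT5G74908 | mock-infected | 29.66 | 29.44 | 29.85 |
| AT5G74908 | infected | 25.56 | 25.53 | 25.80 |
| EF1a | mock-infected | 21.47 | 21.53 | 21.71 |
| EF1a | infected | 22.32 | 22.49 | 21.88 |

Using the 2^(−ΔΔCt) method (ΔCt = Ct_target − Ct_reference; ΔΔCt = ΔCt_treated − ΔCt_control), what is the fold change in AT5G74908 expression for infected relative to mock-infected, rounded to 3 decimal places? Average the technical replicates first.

Mean Ct: AT5G74908 mock-infected 29.650; AT5G74908 infected 25.630; EF1a mock-infected 21.570; EF1a infected 22.230
ΔCt(mock-infected) = 29.650 − 21.570 = 8.080
ΔCt(infected) = 25.630 − 22.230 = 3.400
ΔΔCt = 3.400 − 8.080 = -4.680
Fold change = 2^(−(-4.680)) = 2^4.680 = 25.6342

25.634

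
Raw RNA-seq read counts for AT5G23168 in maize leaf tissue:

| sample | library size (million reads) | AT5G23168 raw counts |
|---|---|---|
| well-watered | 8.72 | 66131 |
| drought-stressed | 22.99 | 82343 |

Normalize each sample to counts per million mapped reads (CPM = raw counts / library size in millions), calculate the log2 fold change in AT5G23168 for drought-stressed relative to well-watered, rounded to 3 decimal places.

-1.082

CPM(well-watered) = 66131 / 8.72 = 7583.8303
CPM(drought-stressed) = 82343 / 22.99 = 3581.6877
Fold change = 3581.6877 / 7583.8303 = 0.47228
log2(0.47228) = -1.0823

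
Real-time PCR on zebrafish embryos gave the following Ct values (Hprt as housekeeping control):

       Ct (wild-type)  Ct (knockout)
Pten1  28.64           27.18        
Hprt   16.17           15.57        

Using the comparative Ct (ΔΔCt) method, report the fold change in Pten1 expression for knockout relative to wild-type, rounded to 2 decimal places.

1.82

ΔCt(wild-type) = 28.640 − 16.170 = 12.470
ΔCt(knockout) = 27.180 − 15.570 = 11.610
ΔΔCt = 11.610 − 12.470 = -0.860
Fold change = 2^(−(-0.860)) = 2^0.860 = 1.815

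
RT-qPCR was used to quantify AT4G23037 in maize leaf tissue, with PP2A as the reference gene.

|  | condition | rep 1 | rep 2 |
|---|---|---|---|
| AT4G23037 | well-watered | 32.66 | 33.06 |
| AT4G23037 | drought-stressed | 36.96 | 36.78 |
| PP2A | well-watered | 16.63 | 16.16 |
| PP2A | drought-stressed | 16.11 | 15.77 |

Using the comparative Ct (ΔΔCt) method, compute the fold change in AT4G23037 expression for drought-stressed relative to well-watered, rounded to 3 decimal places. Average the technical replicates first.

Mean Ct: AT4G23037 well-watered 32.860; AT4G23037 drought-stressed 36.870; PP2A well-watered 16.395; PP2A drought-stressed 15.940
ΔCt(well-watered) = 32.860 − 16.395 = 16.465
ΔCt(drought-stressed) = 36.870 − 15.940 = 20.930
ΔΔCt = 20.930 − 16.465 = 4.465
Fold change = 2^(−4.465) = 0.0453

0.045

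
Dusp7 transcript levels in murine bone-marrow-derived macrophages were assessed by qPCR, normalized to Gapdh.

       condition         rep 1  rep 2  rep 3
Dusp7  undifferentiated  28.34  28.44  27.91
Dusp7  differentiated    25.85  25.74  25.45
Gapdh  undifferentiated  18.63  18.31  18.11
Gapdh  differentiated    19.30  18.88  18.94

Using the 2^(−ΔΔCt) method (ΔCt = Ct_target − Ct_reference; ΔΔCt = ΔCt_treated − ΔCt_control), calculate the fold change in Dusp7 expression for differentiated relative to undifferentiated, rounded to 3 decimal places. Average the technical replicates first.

Mean Ct: Dusp7 undifferentiated 28.230; Dusp7 differentiated 25.680; Gapdh undifferentiated 18.350; Gapdh differentiated 19.040
ΔCt(undifferentiated) = 28.230 − 18.350 = 9.880
ΔCt(differentiated) = 25.680 − 19.040 = 6.640
ΔΔCt = 6.640 − 9.880 = -3.240
Fold change = 2^(−(-3.240)) = 2^3.240 = 9.4479

9.448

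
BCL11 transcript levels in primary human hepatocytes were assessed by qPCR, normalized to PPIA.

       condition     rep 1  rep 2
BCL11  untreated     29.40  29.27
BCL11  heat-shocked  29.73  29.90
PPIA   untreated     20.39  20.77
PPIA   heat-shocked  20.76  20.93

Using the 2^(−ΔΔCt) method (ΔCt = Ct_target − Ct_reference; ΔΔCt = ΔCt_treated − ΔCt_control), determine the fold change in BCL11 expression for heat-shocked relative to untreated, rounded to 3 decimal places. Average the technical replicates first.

0.862

Mean Ct: BCL11 untreated 29.335; BCL11 heat-shocked 29.815; PPIA untreated 20.580; PPIA heat-shocked 20.845
ΔCt(untreated) = 29.335 − 20.580 = 8.755
ΔCt(heat-shocked) = 29.815 − 20.845 = 8.970
ΔΔCt = 8.970 − 8.755 = 0.215
Fold change = 2^(−0.215) = 0.8615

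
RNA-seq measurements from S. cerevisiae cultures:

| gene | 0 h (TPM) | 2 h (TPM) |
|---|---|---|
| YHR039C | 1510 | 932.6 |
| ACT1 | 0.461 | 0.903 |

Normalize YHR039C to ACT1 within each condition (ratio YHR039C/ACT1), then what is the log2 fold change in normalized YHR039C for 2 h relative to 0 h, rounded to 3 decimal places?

YHR039C/ACT1 (0 h) = 1510 / 0.461 = 3275.5
YHR039C/ACT1 (2 h) = 932.6 / 0.903 = 1032.8
Fold change = 1032.8 / 3275.5 = 0.3153
log2(0.3153) = -1.6652

-1.665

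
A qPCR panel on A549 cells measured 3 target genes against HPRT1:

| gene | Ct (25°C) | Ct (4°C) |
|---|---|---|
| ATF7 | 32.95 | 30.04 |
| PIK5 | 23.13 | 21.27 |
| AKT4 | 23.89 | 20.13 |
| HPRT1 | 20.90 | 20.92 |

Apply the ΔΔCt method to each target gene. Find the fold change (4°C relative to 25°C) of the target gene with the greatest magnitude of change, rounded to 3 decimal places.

ATF7: ΔΔCt = (30.04−20.92) − (32.95−20.90) = 9.12 − 12.05 = -2.93; fold change = 2^2.93 = 7.621
PIK5: ΔΔCt = (21.27−20.92) − (23.13−20.90) = 0.35 − 2.23 = -1.88; fold change = 2^1.88 = 3.681
AKT4: ΔΔCt = (20.13−20.92) − (23.89−20.90) = -0.79 − 2.99 = -3.78; fold change = 2^3.78 = 13.737
AKT4 has the largest |ΔΔCt| = 3.78.

13.737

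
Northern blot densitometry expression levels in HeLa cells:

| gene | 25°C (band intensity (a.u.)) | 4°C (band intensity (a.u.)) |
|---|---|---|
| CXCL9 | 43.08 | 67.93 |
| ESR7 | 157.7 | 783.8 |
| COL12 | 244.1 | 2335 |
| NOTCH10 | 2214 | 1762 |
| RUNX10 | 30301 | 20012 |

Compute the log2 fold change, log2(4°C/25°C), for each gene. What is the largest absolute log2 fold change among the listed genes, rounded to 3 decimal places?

3.258

log2(67.93/43.08) = 0.657  (CXCL9)
log2(783.8/157.7) = 2.313  (ESR7)
log2(2335/244.1) = 3.258  (COL12)
log2(1762/2214) = -0.329  (NOTCH10)
log2(20012/30301) = -0.599  (RUNX10)
The largest magnitude belongs to COL12.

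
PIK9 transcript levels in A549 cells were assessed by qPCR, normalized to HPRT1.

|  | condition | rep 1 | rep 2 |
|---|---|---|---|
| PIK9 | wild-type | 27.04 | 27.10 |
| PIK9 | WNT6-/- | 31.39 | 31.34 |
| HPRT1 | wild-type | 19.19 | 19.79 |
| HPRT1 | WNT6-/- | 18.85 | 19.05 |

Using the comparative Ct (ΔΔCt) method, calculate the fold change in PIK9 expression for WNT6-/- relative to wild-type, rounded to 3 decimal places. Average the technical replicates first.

0.035

Mean Ct: PIK9 wild-type 27.070; PIK9 WNT6-/- 31.365; HPRT1 wild-type 19.490; HPRT1 WNT6-/- 18.950
ΔCt(wild-type) = 27.070 − 19.490 = 7.580
ΔCt(WNT6-/-) = 31.365 − 18.950 = 12.415
ΔΔCt = 12.415 − 7.580 = 4.835
Fold change = 2^(−4.835) = 0.0350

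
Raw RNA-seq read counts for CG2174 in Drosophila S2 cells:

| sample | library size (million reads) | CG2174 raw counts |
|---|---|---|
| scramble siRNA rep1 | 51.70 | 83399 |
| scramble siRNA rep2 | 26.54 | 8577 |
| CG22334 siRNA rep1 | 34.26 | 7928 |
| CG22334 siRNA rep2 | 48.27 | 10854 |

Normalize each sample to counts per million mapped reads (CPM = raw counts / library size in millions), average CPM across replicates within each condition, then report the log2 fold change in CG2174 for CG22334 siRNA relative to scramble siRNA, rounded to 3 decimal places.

-2.085

CPM(scramble siRNA rep1) = 83399 / 51.70 = 1613.1335
CPM(scramble siRNA rep2) = 8577 / 26.54 = 323.1726
CPM(CG22334 siRNA rep1) = 7928 / 34.26 = 231.4069
CPM(CG22334 siRNA rep2) = 10854 / 48.27 = 224.8602
mean CPM(scramble siRNA) = 968.1530; mean CPM(CG22334 siRNA) = 228.1335
Fold change = 228.1335 / 968.1530 = 0.23564
log2(0.23564) = -2.0854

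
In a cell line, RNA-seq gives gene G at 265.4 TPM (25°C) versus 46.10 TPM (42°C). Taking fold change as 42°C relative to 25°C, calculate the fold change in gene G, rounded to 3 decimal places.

Fold change = 46.10 / 265.4 = 0.1737
gene G is downregulated.

0.174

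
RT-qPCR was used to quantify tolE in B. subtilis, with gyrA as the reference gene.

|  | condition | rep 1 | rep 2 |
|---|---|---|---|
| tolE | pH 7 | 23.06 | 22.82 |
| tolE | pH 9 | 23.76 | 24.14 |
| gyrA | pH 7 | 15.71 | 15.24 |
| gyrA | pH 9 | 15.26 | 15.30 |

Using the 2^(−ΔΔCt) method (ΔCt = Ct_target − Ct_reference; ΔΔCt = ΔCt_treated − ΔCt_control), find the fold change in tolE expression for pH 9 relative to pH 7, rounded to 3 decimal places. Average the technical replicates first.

0.434

Mean Ct: tolE pH 7 22.940; tolE pH 9 23.950; gyrA pH 7 15.475; gyrA pH 9 15.280
ΔCt(pH 7) = 22.940 − 15.475 = 7.465
ΔCt(pH 9) = 23.950 − 15.280 = 8.670
ΔΔCt = 8.670 − 7.465 = 1.205
Fold change = 2^(−1.205) = 0.4338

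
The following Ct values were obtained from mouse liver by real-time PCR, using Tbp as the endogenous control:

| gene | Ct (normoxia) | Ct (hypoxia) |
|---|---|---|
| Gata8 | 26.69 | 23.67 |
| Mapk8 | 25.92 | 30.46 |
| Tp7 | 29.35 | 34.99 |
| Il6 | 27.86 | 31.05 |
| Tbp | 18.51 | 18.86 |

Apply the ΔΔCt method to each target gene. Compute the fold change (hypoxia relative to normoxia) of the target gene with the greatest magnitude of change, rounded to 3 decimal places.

0.026

Gata8: ΔΔCt = (23.67−18.86) − (26.69−18.51) = 4.81 − 8.18 = -3.37; fold change = 2^3.37 = 10.339
Mapk8: ΔΔCt = (30.46−18.86) − (25.92−18.51) = 11.60 − 7.41 = 4.19; fold change = 2^-4.19 = 0.055
Tp7: ΔΔCt = (34.99−18.86) − (29.35−18.51) = 16.13 − 10.84 = 5.29; fold change = 2^-5.29 = 0.026
Il6: ΔΔCt = (31.05−18.86) − (27.86−18.51) = 12.19 − 9.35 = 2.84; fold change = 2^-2.84 = 0.140
Tp7 has the largest |ΔΔCt| = 5.29.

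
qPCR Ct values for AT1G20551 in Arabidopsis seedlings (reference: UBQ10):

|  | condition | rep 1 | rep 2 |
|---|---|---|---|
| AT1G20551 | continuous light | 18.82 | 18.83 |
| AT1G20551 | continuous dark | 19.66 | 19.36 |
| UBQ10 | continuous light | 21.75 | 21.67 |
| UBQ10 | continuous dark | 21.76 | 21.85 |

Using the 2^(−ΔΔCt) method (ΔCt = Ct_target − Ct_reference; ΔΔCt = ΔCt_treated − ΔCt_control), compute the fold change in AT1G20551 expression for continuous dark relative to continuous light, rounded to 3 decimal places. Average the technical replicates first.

Mean Ct: AT1G20551 continuous light 18.825; AT1G20551 continuous dark 19.510; UBQ10 continuous light 21.710; UBQ10 continuous dark 21.805
ΔCt(continuous light) = 18.825 − 21.710 = -2.885
ΔCt(continuous dark) = 19.510 − 21.805 = -2.295
ΔΔCt = -2.295 − (-2.885) = 0.590
Fold change = 2^(−0.590) = 0.6643

0.664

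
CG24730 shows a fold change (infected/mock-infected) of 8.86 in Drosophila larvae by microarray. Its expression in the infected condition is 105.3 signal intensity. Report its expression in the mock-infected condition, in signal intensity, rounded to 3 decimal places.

mock-infected expression = 105.3 / 8.86 = 11.885

11.885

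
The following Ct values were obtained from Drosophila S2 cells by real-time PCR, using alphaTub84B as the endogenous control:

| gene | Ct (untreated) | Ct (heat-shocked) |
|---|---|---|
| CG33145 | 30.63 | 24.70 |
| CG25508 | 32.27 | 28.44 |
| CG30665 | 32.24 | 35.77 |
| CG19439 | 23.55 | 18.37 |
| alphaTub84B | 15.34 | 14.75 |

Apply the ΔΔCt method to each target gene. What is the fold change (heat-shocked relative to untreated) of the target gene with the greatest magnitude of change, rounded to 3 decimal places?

CG33145: ΔΔCt = (24.70−14.75) − (30.63−15.34) = 9.95 − 15.29 = -5.34; fold change = 2^5.34 = 40.504
CG25508: ΔΔCt = (28.44−14.75) − (32.27−15.34) = 13.69 − 16.93 = -3.24; fold change = 2^3.24 = 9.448
CG30665: ΔΔCt = (35.77−14.75) − (32.24−15.34) = 21.02 − 16.90 = 4.12; fold change = 2^-4.12 = 0.058
CG19439: ΔΔCt = (18.37−14.75) − (23.55−15.34) = 3.62 − 8.21 = -4.59; fold change = 2^4.59 = 24.084
CG33145 has the largest |ΔΔCt| = 5.34.

40.504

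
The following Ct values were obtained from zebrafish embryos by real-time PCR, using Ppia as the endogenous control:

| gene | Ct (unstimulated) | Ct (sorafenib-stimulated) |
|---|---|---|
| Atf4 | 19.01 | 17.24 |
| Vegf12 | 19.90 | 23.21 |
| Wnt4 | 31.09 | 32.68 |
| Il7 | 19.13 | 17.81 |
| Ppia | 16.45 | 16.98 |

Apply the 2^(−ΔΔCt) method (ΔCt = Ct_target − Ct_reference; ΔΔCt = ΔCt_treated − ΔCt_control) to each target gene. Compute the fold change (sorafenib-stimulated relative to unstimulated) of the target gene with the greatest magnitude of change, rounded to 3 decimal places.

0.146

Atf4: ΔΔCt = (17.24−16.98) − (19.01−16.45) = 0.26 − 2.56 = -2.30; fold change = 2^2.30 = 4.925
Vegf12: ΔΔCt = (23.21−16.98) − (19.90−16.45) = 6.23 − 3.45 = 2.78; fold change = 2^-2.78 = 0.146
Wnt4: ΔΔCt = (32.68−16.98) − (31.09−16.45) = 15.70 − 14.64 = 1.06; fold change = 2^-1.06 = 0.480
Il7: ΔΔCt = (17.81−16.98) − (19.13−16.45) = 0.83 − 2.68 = -1.85; fold change = 2^1.85 = 3.605
Vegf12 has the largest |ΔΔCt| = 2.78.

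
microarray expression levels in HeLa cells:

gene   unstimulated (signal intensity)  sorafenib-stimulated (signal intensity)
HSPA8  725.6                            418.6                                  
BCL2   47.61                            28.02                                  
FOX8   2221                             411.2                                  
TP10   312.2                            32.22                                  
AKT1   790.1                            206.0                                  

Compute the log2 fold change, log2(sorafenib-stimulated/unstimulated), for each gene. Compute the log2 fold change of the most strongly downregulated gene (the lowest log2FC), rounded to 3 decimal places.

log2(418.6/725.6) = -0.794  (HSPA8)
log2(28.02/47.61) = -0.765  (BCL2)
log2(411.2/2221) = -2.433  (FOX8)
log2(32.22/312.2) = -3.276  (TP10)
log2(206.0/790.1) = -1.939  (AKT1)
TP10 is most strongly downregulated.

-3.276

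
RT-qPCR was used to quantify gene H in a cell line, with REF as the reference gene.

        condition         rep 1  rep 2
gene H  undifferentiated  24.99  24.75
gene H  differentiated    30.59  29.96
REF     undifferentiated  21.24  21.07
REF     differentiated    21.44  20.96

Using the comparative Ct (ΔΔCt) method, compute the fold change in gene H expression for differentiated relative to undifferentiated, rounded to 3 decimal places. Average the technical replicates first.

Mean Ct: gene H undifferentiated 24.870; gene H differentiated 30.275; REF undifferentiated 21.155; REF differentiated 21.200
ΔCt(undifferentiated) = 24.870 − 21.155 = 3.715
ΔCt(differentiated) = 30.275 − 21.200 = 9.075
ΔΔCt = 9.075 − 3.715 = 5.360
Fold change = 2^(−5.360) = 0.0243

0.024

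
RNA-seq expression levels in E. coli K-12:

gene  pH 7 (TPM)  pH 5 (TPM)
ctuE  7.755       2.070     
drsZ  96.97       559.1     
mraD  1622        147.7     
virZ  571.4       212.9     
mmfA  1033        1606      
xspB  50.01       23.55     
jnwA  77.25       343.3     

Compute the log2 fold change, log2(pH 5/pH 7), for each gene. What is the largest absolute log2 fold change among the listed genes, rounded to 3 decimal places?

3.457

log2(2.070/7.755) = -1.905  (ctuE)
log2(559.1/96.97) = 2.527  (drsZ)
log2(147.7/1622) = -3.457  (mraD)
log2(212.9/571.4) = -1.424  (virZ)
log2(1606/1033) = 0.637  (mmfA)
log2(23.55/50.01) = -1.086  (xspB)
log2(343.3/77.25) = 2.152  (jnwA)
The largest magnitude belongs to mraD.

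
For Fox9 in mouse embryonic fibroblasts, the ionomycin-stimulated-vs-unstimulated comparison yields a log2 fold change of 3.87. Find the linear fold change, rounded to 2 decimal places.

Fold change = 2^(3.87) = 14.621

14.62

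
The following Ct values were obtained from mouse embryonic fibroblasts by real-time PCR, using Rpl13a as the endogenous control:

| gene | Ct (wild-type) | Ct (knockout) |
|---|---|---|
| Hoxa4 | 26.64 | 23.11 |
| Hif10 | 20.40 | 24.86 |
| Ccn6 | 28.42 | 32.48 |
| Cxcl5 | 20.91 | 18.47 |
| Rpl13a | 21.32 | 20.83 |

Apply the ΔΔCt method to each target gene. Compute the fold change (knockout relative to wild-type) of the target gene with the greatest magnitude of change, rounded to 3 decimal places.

0.032

Hoxa4: ΔΔCt = (23.11−20.83) − (26.64−21.32) = 2.28 − 5.32 = -3.04; fold change = 2^3.04 = 8.225
Hif10: ΔΔCt = (24.86−20.83) − (20.40−21.32) = 4.03 − (-0.92) = 4.95; fold change = 2^-4.95 = 0.032
Ccn6: ΔΔCt = (32.48−20.83) − (28.42−21.32) = 11.65 − 7.10 = 4.55; fold change = 2^-4.55 = 0.043
Cxcl5: ΔΔCt = (18.47−20.83) − (20.91−21.32) = -2.36 − (-0.41) = -1.95; fold change = 2^1.95 = 3.864
Hif10 has the largest |ΔΔCt| = 4.95.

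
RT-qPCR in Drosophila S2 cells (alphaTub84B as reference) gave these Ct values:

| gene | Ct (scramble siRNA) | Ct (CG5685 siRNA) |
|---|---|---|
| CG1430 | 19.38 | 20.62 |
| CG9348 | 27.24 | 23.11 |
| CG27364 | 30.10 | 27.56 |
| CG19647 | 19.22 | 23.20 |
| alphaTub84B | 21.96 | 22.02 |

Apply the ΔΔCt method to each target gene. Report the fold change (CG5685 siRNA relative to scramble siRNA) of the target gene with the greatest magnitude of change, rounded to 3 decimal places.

18.252

CG1430: ΔΔCt = (20.62−22.02) − (19.38−21.96) = -1.40 − (-2.58) = 1.18; fold change = 2^-1.18 = 0.441
CG9348: ΔΔCt = (23.11−22.02) − (27.24−21.96) = 1.09 − 5.28 = -4.19; fold change = 2^4.19 = 18.252
CG27364: ΔΔCt = (27.56−22.02) − (30.10−21.96) = 5.54 − 8.14 = -2.60; fold change = 2^2.60 = 6.063
CG19647: ΔΔCt = (23.20−22.02) − (19.22−21.96) = 1.18 − (-2.74) = 3.92; fold change = 2^-3.92 = 0.066
CG9348 has the largest |ΔΔCt| = 4.19.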